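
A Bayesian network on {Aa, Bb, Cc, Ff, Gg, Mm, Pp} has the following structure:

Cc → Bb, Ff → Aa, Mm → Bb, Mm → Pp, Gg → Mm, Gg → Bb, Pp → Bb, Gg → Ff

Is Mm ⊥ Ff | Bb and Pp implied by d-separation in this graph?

No

3 paths connect Mm and Ff; each must be blocked for d-separation to hold:
Path 1: Mm ← Gg → Ff
  Gg is a fork and Gg is not conditioned on — no node blocks this path, so it is active.
Path 2: Mm → Bb ← Gg → Ff
  Bb is a collider and Bb is conditioned on, which opens it; Gg is a fork and Gg is not conditioned on — no node blocks this path, so it is active.
Path 3: Mm → Pp → Bb ← Gg → Ff
  Pp is a chain here and Pp is conditioned on, so the path is blocked at Pp.
Because an active path exists, Mm and Ff are not d-separated.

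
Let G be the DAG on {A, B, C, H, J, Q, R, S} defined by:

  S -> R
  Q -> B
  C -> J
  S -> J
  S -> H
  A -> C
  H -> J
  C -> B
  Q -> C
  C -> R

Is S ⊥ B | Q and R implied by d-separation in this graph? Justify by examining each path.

No — S and B are not d-separated given {Q, R}.

Enumerating the 6 paths from S to B and testing each for blocking by {Q, R}:
Path 1: S → R ← C → B
  R is a collider and R is conditioned on, which opens it; C is a fork and C is not conditioned on — no node blocks this path, so it is active.
Path 2: S → R ← C ← Q → B
  Q is a fork here and Q is conditioned on, so the path is blocked at Q.
Path 3: S → H → J ← C → B
  J is a collider here and neither J nor any of its descendants is conditioned on, so the collider stays closed — the path is blocked at J.
Path 4: S → H → J ← C ← Q → B
  J is a collider here and neither J nor any of its descendants is conditioned on, so the collider stays closed — the path is blocked at J.
Path 5: S → J ← C → B
  J is a collider here and neither J nor any of its descendants is conditioned on, so the collider stays closed — the path is blocked at J.
Path 6: S → J ← C ← Q → B
  J is a collider here and neither J nor any of its descendants is conditioned on, so the collider stays closed — the path is blocked at J.
At least one path is unblocked, so d-separation fails.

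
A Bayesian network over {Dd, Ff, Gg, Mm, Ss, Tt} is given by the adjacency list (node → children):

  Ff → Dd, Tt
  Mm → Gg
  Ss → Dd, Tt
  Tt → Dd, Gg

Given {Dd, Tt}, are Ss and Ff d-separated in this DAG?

No

There are 4 undirected paths between Ss and Ff; checking each against the conditioning set {Dd, Tt}:
Path 1: Ss → Tt → Dd ← Ff
  Tt is a chain here and Tt is conditioned on, so the path is blocked at Tt.
Path 2: Ss → Tt ← Ff
  Tt is a collider and Tt is conditioned on, which opens it — no node blocks this path, so it is active.
Path 3: Ss → Dd ← Tt ← Ff
  Tt is a chain here and Tt is conditioned on, so the path is blocked at Tt.
Path 4: Ss → Dd ← Ff
  Dd is a collider and Dd is conditioned on, which opens it — no node blocks this path, so it is active.
Because an active path exists, Ss and Ff are not d-separated.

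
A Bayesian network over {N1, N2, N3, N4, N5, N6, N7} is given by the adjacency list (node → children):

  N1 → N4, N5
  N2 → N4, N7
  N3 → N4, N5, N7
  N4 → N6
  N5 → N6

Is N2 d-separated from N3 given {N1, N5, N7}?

No

4 paths connect N2 and N3; each must be blocked for d-separation to hold:
  1. N2 → N7 ← N3 — N7:collider[open] ⇒ active
  2. N2 → N4 ← N1 → N5 ← N3 — N4:collider[blocks]; N1:fork[blocks]; N5:collider[open] ⇒ blocked
  3. N2 → N4 → N6 ← N5 ← N3 — N4:chain[open]; N6:collider[blocks]; N5:chain[blocks] ⇒ blocked
  4. N2 → N4 ← N3 — N4:collider[blocks] ⇒ blocked
Since the path N2 → N7 ← N3 is active, N2 and N3 are not d-separated given {N1, N5, N7}.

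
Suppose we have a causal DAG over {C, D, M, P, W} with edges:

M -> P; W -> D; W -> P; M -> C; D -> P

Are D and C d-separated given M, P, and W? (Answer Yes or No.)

2 paths connect D and C; each must be blocked for d-separation to hold:
Path 1: D ← W → P ← M → C
  W is a fork here and W is conditioned on, so the path is blocked at W.
Path 2: D → P ← M → C
  M is a fork here and M is conditioned on, so the path is blocked at M.
All paths are blocked; D ⊥ C | {M, P, W} holds.

Yes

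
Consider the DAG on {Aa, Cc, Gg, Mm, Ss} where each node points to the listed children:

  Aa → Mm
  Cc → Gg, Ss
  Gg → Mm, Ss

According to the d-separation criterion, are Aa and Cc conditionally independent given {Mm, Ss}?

We examine all 2 paths between Aa and Cc:
  1. Aa → Mm ← Gg → Ss ← Cc — Mm:collider[open]; Gg:fork[open]; Ss:collider[open] ⇒ active
  2. Aa → Mm ← Gg ← Cc — Mm:collider[open]; Gg:chain[open] ⇒ active
Since the path Aa → Mm ← Gg → Ss ← Cc is active, Aa and Cc are not d-separated given {Mm, Ss}.

No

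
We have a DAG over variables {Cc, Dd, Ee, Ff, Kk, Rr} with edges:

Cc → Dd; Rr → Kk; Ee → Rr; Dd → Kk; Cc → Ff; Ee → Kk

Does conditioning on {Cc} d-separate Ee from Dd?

Yes — Ee and Dd are d-separated given {Cc}.

Enumerating the 2 paths from Ee to Dd and testing each for blocking by {Cc}:
Path 1: Ee → Kk ← Dd
  Kk is a collider here and neither Kk nor any of its descendants is conditioned on, so the collider stays closed — the path is blocked at Kk.
Path 2: Ee → Rr → Kk ← Dd
  Kk is a collider here and neither Kk nor any of its descendants is conditioned on, so the collider stays closed — the path is blocked at Kk.
Since every path is blocked, d-separation holds.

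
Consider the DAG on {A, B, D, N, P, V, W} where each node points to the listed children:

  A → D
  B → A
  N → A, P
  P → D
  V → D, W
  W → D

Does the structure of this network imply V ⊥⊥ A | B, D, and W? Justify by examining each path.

Enumerating the 4 paths from V to A and testing each for blocking by {B, D, W}:
Path 1: V → D ← A
  D is a collider and D is conditioned on, which opens it — no node blocks this path, so it is active.
Path 2: V → D ← P ← N → A
  D is a collider and D is conditioned on, which opens it; P is a chain and P is not conditioned on; N is a fork and N is not conditioned on — no node blocks this path, so it is active.
Path 3: V → W → D ← A
  W is a chain here and W is conditioned on, so the path is blocked at W.
Path 4: V → W → D ← P ← N → A
  W is a chain here and W is conditioned on, so the path is blocked at W.
Because an active path exists, V and A are not d-separated.

No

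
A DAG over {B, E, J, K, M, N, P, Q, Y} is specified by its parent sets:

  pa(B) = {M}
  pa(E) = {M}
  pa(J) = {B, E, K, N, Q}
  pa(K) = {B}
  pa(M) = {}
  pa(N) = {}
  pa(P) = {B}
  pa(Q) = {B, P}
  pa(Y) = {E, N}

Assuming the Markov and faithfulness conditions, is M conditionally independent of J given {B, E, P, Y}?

Yes

Enumerating the 6 paths from M to J and testing each for blocking by {B, E, P, Y}:
Path 1: M → E → Y ← N → J
  E is a chain here and E is conditioned on, so the path is blocked at E.
Path 2: M → E → J
  E is a chain here and E is conditioned on, so the path is blocked at E.
Path 3: M → B → Q → J
  B is a chain here and B is conditioned on, so the path is blocked at B.
Path 4: M → B → K → J
  B is a chain here and B is conditioned on, so the path is blocked at B.
Path 5: M → B → J
  B is a chain here and B is conditioned on, so the path is blocked at B.
Path 6: M → B → P → Q → J
  B is a chain here and B is conditioned on, so the path is blocked at B.
Every path is blocked, so M and J are d-separated given {B, E, P, Y}.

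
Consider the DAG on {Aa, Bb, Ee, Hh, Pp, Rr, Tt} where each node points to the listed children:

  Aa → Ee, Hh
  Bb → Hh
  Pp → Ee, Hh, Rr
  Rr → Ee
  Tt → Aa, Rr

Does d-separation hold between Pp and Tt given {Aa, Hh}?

We examine all 6 paths between Pp and Tt:
Path 1: Pp → Rr → Ee ← Aa ← Tt
  Ee is a collider here and neither Ee nor any of its descendants is conditioned on, so the collider stays closed — the path is blocked at Ee.
Path 2: Pp → Rr ← Tt
  Rr is a collider here and neither Rr nor any of its descendants is conditioned on, so the collider stays closed — the path is blocked at Rr.
Path 3: Pp → Ee ← Rr ← Tt
  Ee is a collider here and neither Ee nor any of its descendants is conditioned on, so the collider stays closed — the path is blocked at Ee.
Path 4: Pp → Ee ← Aa ← Tt
  Ee is a collider here and neither Ee nor any of its descendants is conditioned on, so the collider stays closed — the path is blocked at Ee.
Path 5: Pp → Hh ← Aa → Ee ← Rr ← Tt
  Aa is a fork here and Aa is conditioned on, so the path is blocked at Aa.
Path 6: Pp → Hh ← Aa ← Tt
  Aa is a chain here and Aa is conditioned on, so the path is blocked at Aa.
Since every path is blocked, d-separation holds.

Yes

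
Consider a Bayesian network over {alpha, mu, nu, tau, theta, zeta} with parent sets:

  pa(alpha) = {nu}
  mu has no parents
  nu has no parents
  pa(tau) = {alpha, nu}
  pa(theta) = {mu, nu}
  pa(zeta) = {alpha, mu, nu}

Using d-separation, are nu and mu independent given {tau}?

There are 4 undirected paths between nu and mu; checking each against the conditioning set {tau}:
Path 1: nu → alpha → zeta ← mu
  zeta is a collider here and neither zeta nor any of its descendants is conditioned on, so the collider stays closed — the path is blocked at zeta.
Path 2: nu → tau ← alpha → zeta ← mu
  zeta is a collider here and neither zeta nor any of its descendants is conditioned on, so the collider stays closed — the path is blocked at zeta.
Path 3: nu → theta ← mu
  theta is a collider here and neither theta nor any of its descendants is conditioned on, so the collider stays closed — the path is blocked at theta.
Path 4: nu → zeta ← mu
  zeta is a collider here and neither zeta nor any of its descendants is conditioned on, so the collider stays closed — the path is blocked at zeta.
Since every path is blocked, d-separation holds.

Yes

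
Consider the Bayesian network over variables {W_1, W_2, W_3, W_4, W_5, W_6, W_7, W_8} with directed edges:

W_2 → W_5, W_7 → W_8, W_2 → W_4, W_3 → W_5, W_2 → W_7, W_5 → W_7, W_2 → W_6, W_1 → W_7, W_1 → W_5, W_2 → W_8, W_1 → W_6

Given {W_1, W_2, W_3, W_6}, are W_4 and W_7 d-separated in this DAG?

Yes

There are 6 undirected paths between W_4 and W_7; checking each against the conditioning set {W_1, W_2, W_3, W_6}:
Path 1: W_4 ← W_2 → W_8 ← W_7
  W_2 is a fork here and W_2 is conditioned on, so the path is blocked at W_2.
Path 2: W_4 ← W_2 → W_6 ← W_1 → W_7
  W_2 is a fork here and W_2 is conditioned on, so the path is blocked at W_2.
Path 3: W_4 ← W_2 → W_6 ← W_1 → W_5 → W_7
  W_2 is a fork here and W_2 is conditioned on, so the path is blocked at W_2.
Path 4: W_4 ← W_2 → W_7
  W_2 is a fork here and W_2 is conditioned on, so the path is blocked at W_2.
Path 5: W_4 ← W_2 → W_5 → W_7
  W_2 is a fork here and W_2 is conditioned on, so the path is blocked at W_2.
Path 6: W_4 ← W_2 → W_5 ← W_1 → W_7
  W_2 is a fork here and W_2 is conditioned on, so the path is blocked at W_2.
All paths are blocked; W_4 ⊥ W_7 | {W_1, W_2, W_3, W_6} holds.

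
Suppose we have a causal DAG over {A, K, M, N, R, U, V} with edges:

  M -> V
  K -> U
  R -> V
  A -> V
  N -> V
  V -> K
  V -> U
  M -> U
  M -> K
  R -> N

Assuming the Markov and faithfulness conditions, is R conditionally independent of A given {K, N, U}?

No

Enumerating the 2 paths from R to A and testing each for blocking by {K, N, U}:
  1. R → N → V ← A — N:chain[blocks]; V:collider[open] ⇒ blocked
  2. R → V ← A — V:collider[open] ⇒ active
Since the path R → V ← A is active, R and A are not d-separated given {K, N, U}.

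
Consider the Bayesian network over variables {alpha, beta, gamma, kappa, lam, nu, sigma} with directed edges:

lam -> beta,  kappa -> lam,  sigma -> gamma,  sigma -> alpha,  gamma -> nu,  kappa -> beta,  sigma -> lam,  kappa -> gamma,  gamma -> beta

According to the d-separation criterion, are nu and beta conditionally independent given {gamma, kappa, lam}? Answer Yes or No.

Enumerating the 5 paths from nu to beta and testing each for blocking by {gamma, kappa, lam}:
  1. nu ← gamma → beta — gamma:fork[blocks] ⇒ blocked
  2. nu ← gamma ← kappa → beta — gamma:chain[blocks]; kappa:fork[blocks] ⇒ blocked
  3. nu ← gamma ← kappa → lam → beta — gamma:chain[blocks]; kappa:fork[blocks]; lam:chain[blocks] ⇒ blocked
  4. nu ← gamma ← sigma → lam → beta — gamma:chain[blocks]; sigma:fork[open]; lam:chain[blocks] ⇒ blocked
  5. nu ← gamma ← sigma → lam ← kappa → beta — gamma:chain[blocks]; sigma:fork[open]; lam:collider[open]; kappa:fork[blocks] ⇒ blocked
Every path is blocked, so nu and beta are d-separated given {gamma, kappa, lam}.

Yes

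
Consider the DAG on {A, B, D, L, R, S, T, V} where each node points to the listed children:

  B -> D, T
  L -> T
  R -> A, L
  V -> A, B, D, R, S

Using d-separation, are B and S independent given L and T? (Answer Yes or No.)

No

Enumerating the 4 paths from B to S and testing each for blocking by {L, T}:
  1. B → D ← V → S — D:collider[blocks]; V:fork[open] ⇒ blocked
  2. B → T ← L ← R → A ← V → S — T:collider[open]; L:chain[blocks]; R:fork[open]; A:collider[blocks]; V:fork[open] ⇒ blocked
  3. B → T ← L ← R ← V → S — T:collider[open]; L:chain[blocks]; R:chain[open]; V:fork[open] ⇒ blocked
  4. B ← V → S — V:fork[open] ⇒ active
Since the path B ← V → S is active, B and S are not d-separated given {L, T}.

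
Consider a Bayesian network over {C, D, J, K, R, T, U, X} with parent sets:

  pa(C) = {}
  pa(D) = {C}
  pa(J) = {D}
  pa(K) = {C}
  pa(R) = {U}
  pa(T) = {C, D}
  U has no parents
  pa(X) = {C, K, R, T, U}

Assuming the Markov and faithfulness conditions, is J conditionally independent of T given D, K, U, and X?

There are 4 undirected paths between J and T; checking each against the conditioning set {D, K, U, X}:
Path 1: J ← D ← C → K → X ← T
  D is a chain here and D is conditioned on, so the path is blocked at D.
Path 2: J ← D ← C → T
  D is a chain here and D is conditioned on, so the path is blocked at D.
Path 3: J ← D ← C → X ← T
  D is a chain here and D is conditioned on, so the path is blocked at D.
Path 4: J ← D → T
  D is a fork here and D is conditioned on, so the path is blocked at D.
Every path is blocked, so J and T are d-separated given {D, K, U, X}.

Yes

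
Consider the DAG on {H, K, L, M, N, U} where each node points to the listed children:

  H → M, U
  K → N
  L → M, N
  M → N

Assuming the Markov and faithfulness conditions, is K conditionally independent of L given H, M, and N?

No

There are 2 undirected paths between K and L; checking each against the conditioning set {H, M, N}:
Path 1: K → N ← L
  N is a collider and N is conditioned on, which opens it — no node blocks this path, so it is active.
Path 2: K → N ← M ← L
  M is a chain here and M is conditioned on, so the path is blocked at M.
At least one path is unblocked, so d-separation fails.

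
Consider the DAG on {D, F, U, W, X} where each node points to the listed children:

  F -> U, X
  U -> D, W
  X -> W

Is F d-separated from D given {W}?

No

There are 2 undirected paths between F and D; checking each against the conditioning set {W}:
Path 1: F → U → D
  U is a chain and U is not conditioned on — no node blocks this path, so it is active.
Path 2: F → X → W ← U → D
  X is a chain and X is not conditioned on; W is a collider and W is conditioned on, which opens it; U is a fork and U is not conditioned on — no node blocks this path, so it is active.
Because an active path exists, F and D are not d-separated.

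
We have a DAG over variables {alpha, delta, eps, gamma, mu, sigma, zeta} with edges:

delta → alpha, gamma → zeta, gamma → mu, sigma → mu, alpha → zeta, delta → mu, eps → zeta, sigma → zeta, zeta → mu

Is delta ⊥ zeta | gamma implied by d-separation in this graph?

No — delta and zeta are not d-separated given {gamma}.

There are 4 undirected paths between delta and zeta; checking each against the conditioning set {gamma}:
Path 1: delta → mu ← sigma → zeta
  mu is a collider here and neither mu nor any of its descendants is conditioned on, so the collider stays closed — the path is blocked at mu.
Path 2: delta → mu ← gamma → zeta
  mu is a collider here and neither mu nor any of its descendants is conditioned on, so the collider stays closed — the path is blocked at mu.
Path 3: delta → mu ← zeta
  mu is a collider here and neither mu nor any of its descendants is conditioned on, so the collider stays closed — the path is blocked at mu.
Path 4: delta → alpha → zeta
  alpha is a chain and alpha is not conditioned on — no node blocks this path, so it is active.
Because an active path exists, delta and zeta are not d-separated.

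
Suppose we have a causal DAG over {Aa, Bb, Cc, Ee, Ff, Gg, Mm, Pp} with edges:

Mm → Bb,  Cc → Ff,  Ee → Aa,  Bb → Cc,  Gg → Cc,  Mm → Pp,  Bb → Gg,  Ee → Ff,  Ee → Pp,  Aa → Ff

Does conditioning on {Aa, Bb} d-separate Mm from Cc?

Yes

We examine all 4 paths between Mm and Cc:
Path 1: Mm → Bb → Gg → Cc
  Bb is a chain here and Bb is conditioned on, so the path is blocked at Bb.
Path 2: Mm → Bb → Cc
  Bb is a chain here and Bb is conditioned on, so the path is blocked at Bb.
Path 3: Mm → Pp ← Ee → Ff ← Cc
  Pp is a collider here and neither Pp nor any of its descendants is conditioned on, so the collider stays closed — the path is blocked at Pp.
Path 4: Mm → Pp ← Ee → Aa → Ff ← Cc
  Pp is a collider here and neither Pp nor any of its descendants is conditioned on, so the collider stays closed — the path is blocked at Pp.
Every path is blocked, so Mm and Cc are d-separated given {Aa, Bb}.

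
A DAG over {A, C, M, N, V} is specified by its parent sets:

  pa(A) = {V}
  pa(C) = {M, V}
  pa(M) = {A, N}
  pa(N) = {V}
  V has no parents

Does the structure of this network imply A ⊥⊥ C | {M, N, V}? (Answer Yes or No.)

4 paths connect A and C; each must be blocked for d-separation to hold:
Path 1: A ← V → C
  V is a fork here and V is conditioned on, so the path is blocked at V.
Path 2: A ← V → N → M → C
  V is a fork here and V is conditioned on, so the path is blocked at V.
Path 3: A → M → C
  M is a chain here and M is conditioned on, so the path is blocked at M.
Path 4: A → M ← N ← V → C
  N is a chain here and N is conditioned on, so the path is blocked at N.
Every path is blocked, so A and C are d-separated given {M, N, V}.

Yes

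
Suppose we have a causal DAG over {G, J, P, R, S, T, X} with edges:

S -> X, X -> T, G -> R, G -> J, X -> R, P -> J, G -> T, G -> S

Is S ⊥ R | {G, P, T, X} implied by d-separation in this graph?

There are 4 undirected paths between S and R; checking each against the conditioning set {G, P, T, X}:
  1. S → X → R — X:chain[blocks] ⇒ blocked
  2. S → X → T ← G → R — X:chain[blocks]; T:collider[open]; G:fork[blocks] ⇒ blocked
  3. S ← G → R — G:fork[blocks] ⇒ blocked
  4. S ← G → T ← X → R — G:fork[blocks]; T:collider[open]; X:fork[blocks] ⇒ blocked
Since every path is blocked, d-separation holds.

Yes — S and R are d-separated given {G, P, T, X}.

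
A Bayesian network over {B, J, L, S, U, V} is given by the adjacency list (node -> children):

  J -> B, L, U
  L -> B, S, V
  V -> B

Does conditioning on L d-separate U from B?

No

Enumerating the 3 paths from U to B and testing each for blocking by {L}:
Path 1: U ← J → B
  J is a fork and J is not conditioned on — no node blocks this path, so it is active.
Path 2: U ← J → L → V → B
  L is a chain here and L is conditioned on, so the path is blocked at L.
Path 3: U ← J → L → B
  L is a chain here and L is conditioned on, so the path is blocked at L.
Because an active path exists, U and B are not d-separated.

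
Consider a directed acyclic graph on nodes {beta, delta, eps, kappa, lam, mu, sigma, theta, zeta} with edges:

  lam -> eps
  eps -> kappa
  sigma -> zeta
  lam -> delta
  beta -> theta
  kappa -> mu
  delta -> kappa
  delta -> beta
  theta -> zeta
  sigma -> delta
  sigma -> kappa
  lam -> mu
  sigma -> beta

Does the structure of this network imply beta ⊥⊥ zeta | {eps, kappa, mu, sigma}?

No

Enumerating the 6 paths from beta to zeta and testing each for blocking by {eps, kappa, mu, sigma}:
Path 1: beta ← sigma → zeta
  sigma is a fork here and sigma is conditioned on, so the path is blocked at sigma.
Path 2: beta ← delta ← sigma → zeta
  sigma is a fork here and sigma is conditioned on, so the path is blocked at sigma.
Path 3: beta ← delta → kappa ← sigma → zeta
  sigma is a fork here and sigma is conditioned on, so the path is blocked at sigma.
Path 4: beta ← delta ← lam → eps → kappa ← sigma → zeta
  eps is a chain here and eps is conditioned on, so the path is blocked at eps.
Path 5: beta ← delta ← lam → mu ← kappa ← sigma → zeta
  kappa is a chain here and kappa is conditioned on, so the path is blocked at kappa.
Path 6: beta → theta → zeta
  theta is a chain and theta is not conditioned on — no node blocks this path, so it is active.
At least one path is unblocked, so d-separation fails.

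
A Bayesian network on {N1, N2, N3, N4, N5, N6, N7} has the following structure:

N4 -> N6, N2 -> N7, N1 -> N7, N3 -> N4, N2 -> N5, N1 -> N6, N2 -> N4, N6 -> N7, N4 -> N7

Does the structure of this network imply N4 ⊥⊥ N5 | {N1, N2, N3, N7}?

Enumerating the 4 paths from N4 to N5 and testing each for blocking by {N1, N2, N3, N7}:
Path 1: N4 ← N2 → N5
  N2 is a fork here and N2 is conditioned on, so the path is blocked at N2.
Path 2: N4 → N7 ← N2 → N5
  N2 is a fork here and N2 is conditioned on, so the path is blocked at N2.
Path 3: N4 → N6 ← N1 → N7 ← N2 → N5
  N1 is a fork here and N1 is conditioned on, so the path is blocked at N1.
Path 4: N4 → N6 → N7 ← N2 → N5
  N2 is a fork here and N2 is conditioned on, so the path is blocked at N2.
Every path is blocked, so N4 and N5 are d-separated given {N1, N2, N3, N7}.

Yes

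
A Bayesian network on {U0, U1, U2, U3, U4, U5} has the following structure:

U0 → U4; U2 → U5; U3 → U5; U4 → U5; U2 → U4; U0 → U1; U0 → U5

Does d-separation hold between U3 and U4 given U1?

We examine all 3 paths between U3 and U4:
Path 1: U3 → U5 ← U4
  U5 is a collider here and neither U5 nor any of its descendants is conditioned on, so the collider stays closed — the path is blocked at U5.
Path 2: U3 → U5 ← U0 → U4
  U5 is a collider here and neither U5 nor any of its descendants is conditioned on, so the collider stays closed — the path is blocked at U5.
Path 3: U3 → U5 ← U2 → U4
  U5 is a collider here and neither U5 nor any of its descendants is conditioned on, so the collider stays closed — the path is blocked at U5.
All paths are blocked; U3 ⊥ U4 | {U1} holds.

Yes — U3 and U4 are d-separated given {U1}.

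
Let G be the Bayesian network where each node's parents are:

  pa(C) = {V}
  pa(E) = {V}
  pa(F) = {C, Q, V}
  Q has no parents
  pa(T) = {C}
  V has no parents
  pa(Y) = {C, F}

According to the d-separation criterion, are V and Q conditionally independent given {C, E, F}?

We examine all 3 paths between V and Q:
Path 1: V → F ← Q
  F is a collider and F is conditioned on, which opens it — no node blocks this path, so it is active.
Path 2: V → C → F ← Q
  C is a chain here and C is conditioned on, so the path is blocked at C.
Path 3: V → C → Y ← F ← Q
  C is a chain here and C is conditioned on, so the path is blocked at C.
Since the path V → F ← Q is active, V and Q are not d-separated given {C, E, F}.

No — V and Q are not d-separated given {C, E, F}.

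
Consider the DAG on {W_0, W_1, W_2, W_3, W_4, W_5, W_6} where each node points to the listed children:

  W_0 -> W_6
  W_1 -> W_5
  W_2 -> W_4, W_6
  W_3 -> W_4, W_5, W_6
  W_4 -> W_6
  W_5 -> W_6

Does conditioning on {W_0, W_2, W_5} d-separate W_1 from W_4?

No — W_1 and W_4 are not d-separated given {W_0, W_2, W_5}.

We examine all 6 paths between W_1 and W_4:
Path 1: W_1 → W_5 → W_6 ← W_4
  W_5 is a chain here and W_5 is conditioned on, so the path is blocked at W_5.
Path 2: W_1 → W_5 → W_6 ← W_2 → W_4
  W_5 is a chain here and W_5 is conditioned on, so the path is blocked at W_5.
Path 3: W_1 → W_5 → W_6 ← W_3 → W_4
  W_5 is a chain here and W_5 is conditioned on, so the path is blocked at W_5.
Path 4: W_1 → W_5 ← W_3 → W_6 ← W_4
  W_6 is a collider here and neither W_6 nor any of its descendants is conditioned on, so the collider stays closed — the path is blocked at W_6.
Path 5: W_1 → W_5 ← W_3 → W_6 ← W_2 → W_4
  W_6 is a collider here and neither W_6 nor any of its descendants is conditioned on, so the collider stays closed — the path is blocked at W_6.
Path 6: W_1 → W_5 ← W_3 → W_4
  W_5 is a collider and W_5 is conditioned on, which opens it; W_3 is a fork and W_3 is not conditioned on — no node blocks this path, so it is active.
Because an active path exists, W_1 and W_4 are not d-separated.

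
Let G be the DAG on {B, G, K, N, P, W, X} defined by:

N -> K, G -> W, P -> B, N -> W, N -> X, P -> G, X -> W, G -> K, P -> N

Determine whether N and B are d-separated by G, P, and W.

Enumerating the 4 paths from N to B and testing each for blocking by {G, P, W}:
Path 1: N → K ← G ← P → B
  K is a collider here and neither K nor any of its descendants is conditioned on, so the collider stays closed — the path is blocked at K.
Path 2: N → W ← G ← P → B
  G is a chain here and G is conditioned on, so the path is blocked at G.
Path 3: N → X → W ← G ← P → B
  G is a chain here and G is conditioned on, so the path is blocked at G.
Path 4: N ← P → B
  P is a fork here and P is conditioned on, so the path is blocked at P.
Every path is blocked, so N and B are d-separated given {G, P, W}.

Yes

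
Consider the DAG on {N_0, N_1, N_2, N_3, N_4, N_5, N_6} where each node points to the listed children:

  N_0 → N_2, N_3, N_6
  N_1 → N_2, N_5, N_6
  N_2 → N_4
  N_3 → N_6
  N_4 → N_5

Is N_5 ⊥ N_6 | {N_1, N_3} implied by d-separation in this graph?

No — N_5 and N_6 are not d-separated given {N_1, N_3}.

There are 6 undirected paths between N_5 and N_6; checking each against the conditioning set {N_1, N_3}:
Path 1: N_5 ← N_1 → N_6
  N_1 is a fork here and N_1 is conditioned on, so the path is blocked at N_1.
Path 2: N_5 ← N_1 → N_2 ← N_0 → N_3 → N_6
  N_1 is a fork here and N_1 is conditioned on, so the path is blocked at N_1.
Path 3: N_5 ← N_1 → N_2 ← N_0 → N_6
  N_1 is a fork here and N_1 is conditioned on, so the path is blocked at N_1.
Path 4: N_5 ← N_4 ← N_2 ← N_1 → N_6
  N_1 is a fork here and N_1 is conditioned on, so the path is blocked at N_1.
Path 5: N_5 ← N_4 ← N_2 ← N_0 → N_3 → N_6
  N_3 is a chain here and N_3 is conditioned on, so the path is blocked at N_3.
Path 6: N_5 ← N_4 ← N_2 ← N_0 → N_6
  N_4 is a chain and N_4 is not conditioned on; N_2 is a chain and N_2 is not conditioned on; N_0 is a fork and N_0 is not conditioned on — no node blocks this path, so it is active.
Since the path N_5 ← N_4 ← N_2 ← N_0 → N_6 is active, N_5 and N_6 are not d-separated given {N_1, N_3}.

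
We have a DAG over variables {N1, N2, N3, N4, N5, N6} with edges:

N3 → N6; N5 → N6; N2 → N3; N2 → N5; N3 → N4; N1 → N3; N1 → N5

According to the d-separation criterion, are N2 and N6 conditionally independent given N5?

No

Enumerating the 4 paths from N2 to N6 and testing each for blocking by {N5}:
  1. N2 → N5 ← N1 → N3 → N6 — N5:collider[open]; N1:fork[open]; N3:chain[open] ⇒ active
  2. N2 → N5 → N6 — N5:chain[blocks] ⇒ blocked
  3. N2 → N3 ← N1 → N5 → N6 — N3:collider[blocks]; N1:fork[open]; N5:chain[blocks] ⇒ blocked
  4. N2 → N3 → N6 — N3:chain[open] ⇒ active
At least one path is unblocked, so d-separation fails.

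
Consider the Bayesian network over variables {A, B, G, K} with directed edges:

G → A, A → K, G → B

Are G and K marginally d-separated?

There is one path between G and K:
Path 1: G → A → K
  A is a chain and A is not conditioned on — no node blocks this path, so it is active.
Because an active path exists, G and K are not d-separated.

No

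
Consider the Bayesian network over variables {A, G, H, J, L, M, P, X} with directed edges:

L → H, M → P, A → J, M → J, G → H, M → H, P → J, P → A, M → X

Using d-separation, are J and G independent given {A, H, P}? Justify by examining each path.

There are 3 undirected paths between J and G; checking each against the conditioning set {A, H, P}:
Path 1: J ← P ← M → H ← G
  P is a chain here and P is conditioned on, so the path is blocked at P.
Path 2: J ← M → H ← G
  M is a fork and M is not conditioned on; H is a collider and H is conditioned on, which opens it — no node blocks this path, so it is active.
Path 3: J ← A ← P ← M → H ← G
  A is a chain here and A is conditioned on, so the path is blocked at A.
Since the path J ← M → H ← G is active, J and G are not d-separated given {A, H, P}.

No — J and G are not d-separated given {A, H, P}.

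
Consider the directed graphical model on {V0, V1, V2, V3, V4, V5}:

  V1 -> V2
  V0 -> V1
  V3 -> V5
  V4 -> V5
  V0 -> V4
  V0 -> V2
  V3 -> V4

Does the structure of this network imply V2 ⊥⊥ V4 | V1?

We examine all 2 paths between V2 and V4:
Path 1: V2 ← V1 ← V0 → V4
  V1 is a chain here and V1 is conditioned on, so the path is blocked at V1.
Path 2: V2 ← V0 → V4
  V0 is a fork and V0 is not conditioned on — no node blocks this path, so it is active.
Because an active path exists, V2 and V4 are not d-separated.

No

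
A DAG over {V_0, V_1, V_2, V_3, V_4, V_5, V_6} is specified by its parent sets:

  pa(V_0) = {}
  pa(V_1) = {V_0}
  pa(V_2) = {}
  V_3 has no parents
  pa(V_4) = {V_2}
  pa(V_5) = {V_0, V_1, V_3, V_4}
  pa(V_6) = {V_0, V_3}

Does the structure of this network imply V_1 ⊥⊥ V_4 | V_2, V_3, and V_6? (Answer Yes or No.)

Yes

3 paths connect V_1 and V_4; each must be blocked for d-separation to hold:
Path 1: V_1 → V_5 ← V_4
  V_5 is a collider here and neither V_5 nor any of its descendants is conditioned on, so the collider stays closed — the path is blocked at V_5.
Path 2: V_1 ← V_0 → V_5 ← V_4
  V_5 is a collider here and neither V_5 nor any of its descendants is conditioned on, so the collider stays closed — the path is blocked at V_5.
Path 3: V_1 ← V_0 → V_6 ← V_3 → V_5 ← V_4
  V_3 is a fork here and V_3 is conditioned on, so the path is blocked at V_3.
Every path is blocked, so V_1 and V_4 are d-separated given {V_2, V_3, V_6}.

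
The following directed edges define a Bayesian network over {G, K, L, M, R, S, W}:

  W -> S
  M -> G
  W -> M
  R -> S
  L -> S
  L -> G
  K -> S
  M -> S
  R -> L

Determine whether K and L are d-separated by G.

Yes — K and L are d-separated given {G}.

4 paths connect K and L; each must be blocked for d-separation to hold:
Path 1: K → S ← W → M → G ← L
  S is a collider here and neither S nor any of its descendants is conditioned on, so the collider stays closed — the path is blocked at S.
Path 2: K → S ← L
  S is a collider here and neither S nor any of its descendants is conditioned on, so the collider stays closed — the path is blocked at S.
Path 3: K → S ← M → G ← L
  S is a collider here and neither S nor any of its descendants is conditioned on, so the collider stays closed — the path is blocked at S.
Path 4: K → S ← R → L
  S is a collider here and neither S nor any of its descendants is conditioned on, so the collider stays closed — the path is blocked at S.
Every path is blocked, so K and L are d-separated given {G}.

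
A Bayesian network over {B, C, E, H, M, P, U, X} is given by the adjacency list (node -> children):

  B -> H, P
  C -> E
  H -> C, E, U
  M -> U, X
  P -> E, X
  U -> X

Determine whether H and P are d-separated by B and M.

Yes — H and P are d-separated given {B, M}.

Enumerating the 5 paths from H to P and testing each for blocking by {B, M}:
  1. H → E ← P — E:collider[blocks] ⇒ blocked
  2. H → C → E ← P — C:chain[open]; E:collider[blocks] ⇒ blocked
  3. H ← B → P — B:fork[blocks] ⇒ blocked
  4. H → U ← M → X ← P — U:collider[blocks]; M:fork[blocks]; X:collider[blocks] ⇒ blocked
  5. H → U → X ← P — U:chain[open]; X:collider[blocks] ⇒ blocked
Since every path is blocked, d-separation holds.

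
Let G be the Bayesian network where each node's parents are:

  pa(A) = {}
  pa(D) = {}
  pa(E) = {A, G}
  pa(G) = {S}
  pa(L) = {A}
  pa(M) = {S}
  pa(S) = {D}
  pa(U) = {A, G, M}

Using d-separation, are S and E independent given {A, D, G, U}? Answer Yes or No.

Yes

4 paths connect S and E; each must be blocked for d-separation to hold:
Path 1: S → G → E
  G is a chain here and G is conditioned on, so the path is blocked at G.
Path 2: S → G → U ← A → E
  G is a chain here and G is conditioned on, so the path is blocked at G.
Path 3: S → M → U ← G → E
  G is a fork here and G is conditioned on, so the path is blocked at G.
Path 4: S → M → U ← A → E
  A is a fork here and A is conditioned on, so the path is blocked at A.
Every path is blocked, so S and E are d-separated given {A, D, G, U}.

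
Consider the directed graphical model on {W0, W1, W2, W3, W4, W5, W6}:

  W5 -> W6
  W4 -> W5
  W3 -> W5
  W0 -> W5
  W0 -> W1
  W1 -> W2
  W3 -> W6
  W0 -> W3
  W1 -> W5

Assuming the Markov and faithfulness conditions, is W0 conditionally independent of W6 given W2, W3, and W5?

6 paths connect W0 and W6; each must be blocked for d-separation to hold:
  1. W0 → W3 → W5 → W6 — W3:chain[blocks]; W5:chain[blocks] ⇒ blocked
  2. W0 → W3 → W6 — W3:chain[blocks] ⇒ blocked
  3. W0 → W5 ← W3 → W6 — W5:collider[open]; W3:fork[blocks] ⇒ blocked
  4. W0 → W5 → W6 — W5:chain[blocks] ⇒ blocked
  5. W0 → W1 → W5 ← W3 → W6 — W1:chain[open]; W5:collider[open]; W3:fork[blocks] ⇒ blocked
  6. W0 → W1 → W5 → W6 — W1:chain[open]; W5:chain[blocks] ⇒ blocked
All paths are blocked; W0 ⊥ W6 | {W2, W3, W5} holds.

Yes — W0 and W6 are d-separated given {W2, W3, W5}.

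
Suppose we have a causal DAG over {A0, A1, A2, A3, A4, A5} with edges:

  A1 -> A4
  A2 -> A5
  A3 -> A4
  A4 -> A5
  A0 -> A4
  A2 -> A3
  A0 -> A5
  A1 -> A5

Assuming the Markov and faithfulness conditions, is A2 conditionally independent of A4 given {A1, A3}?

Yes

We examine all 4 paths between A2 and A4:
  1. A2 → A3 → A4 — A3:chain[blocks] ⇒ blocked
  2. A2 → A5 ← A4 — A5:collider[blocks] ⇒ blocked
  3. A2 → A5 ← A0 → A4 — A5:collider[blocks]; A0:fork[open] ⇒ blocked
  4. A2 → A5 ← A1 → A4 — A5:collider[blocks]; A1:fork[blocks] ⇒ blocked
Since every path is blocked, d-separation holds.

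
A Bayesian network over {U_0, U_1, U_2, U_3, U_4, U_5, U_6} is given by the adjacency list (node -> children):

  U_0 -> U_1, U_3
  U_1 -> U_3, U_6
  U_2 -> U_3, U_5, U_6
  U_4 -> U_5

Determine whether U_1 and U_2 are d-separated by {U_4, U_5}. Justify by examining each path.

Enumerating the 3 paths from U_1 to U_2 and testing each for blocking by {U_4, U_5}:
Path 1: U_1 → U_3 ← U_2
  U_3 is a collider here and neither U_3 nor any of its descendants is conditioned on, so the collider stays closed — the path is blocked at U_3.
Path 2: U_1 ← U_0 → U_3 ← U_2
  U_3 is a collider here and neither U_3 nor any of its descendants is conditioned on, so the collider stays closed — the path is blocked at U_3.
Path 3: U_1 → U_6 ← U_2
  U_6 is a collider here and neither U_6 nor any of its descendants is conditioned on, so the collider stays closed — the path is blocked at U_6.
Every path is blocked, so U_1 and U_2 are d-separated given {U_4, U_5}.

Yes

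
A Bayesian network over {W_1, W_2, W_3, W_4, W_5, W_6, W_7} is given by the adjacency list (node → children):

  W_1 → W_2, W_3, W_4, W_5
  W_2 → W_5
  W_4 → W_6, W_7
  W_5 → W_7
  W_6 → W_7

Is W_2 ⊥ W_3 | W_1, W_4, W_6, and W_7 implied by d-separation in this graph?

Yes — W_2 and W_3 are d-separated given {W_1, W_4, W_6, W_7}.

Enumerating the 4 paths from W_2 to W_3 and testing each for blocking by {W_1, W_4, W_6, W_7}:
  1. W_2 → W_5 ← W_1 → W_3 — W_5:collider[open]; W_1:fork[blocks] ⇒ blocked
  2. W_2 → W_5 → W_7 ← W_6 ← W_4 ← W_1 → W_3 — W_5:chain[open]; W_7:collider[open]; W_6:chain[blocks]; W_4:chain[blocks]; W_1:fork[blocks] ⇒ blocked
  3. W_2 → W_5 → W_7 ← W_4 ← W_1 → W_3 — W_5:chain[open]; W_7:collider[open]; W_4:chain[blocks]; W_1:fork[blocks] ⇒ blocked
  4. W_2 ← W_1 → W_3 — W_1:fork[blocks] ⇒ blocked
Every path is blocked, so W_2 and W_3 are d-separated given {W_1, W_4, W_6, W_7}.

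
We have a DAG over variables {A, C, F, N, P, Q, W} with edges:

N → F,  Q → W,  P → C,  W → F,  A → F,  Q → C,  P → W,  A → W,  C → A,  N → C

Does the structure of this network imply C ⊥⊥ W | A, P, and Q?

We examine all 6 paths between C and W:
  1. C ← P → W — P:fork[blocks] ⇒ blocked
  2. C → A → W — A:chain[blocks] ⇒ blocked
  3. C → A → F ← W — A:chain[blocks]; F:collider[blocks] ⇒ blocked
  4. C ← Q → W — Q:fork[blocks] ⇒ blocked
  5. C ← N → F ← W — N:fork[open]; F:collider[blocks] ⇒ blocked
  6. C ← N → F ← A → W — N:fork[open]; F:collider[blocks]; A:fork[blocks] ⇒ blocked
Every path is blocked, so C and W are d-separated given {A, P, Q}.

Yes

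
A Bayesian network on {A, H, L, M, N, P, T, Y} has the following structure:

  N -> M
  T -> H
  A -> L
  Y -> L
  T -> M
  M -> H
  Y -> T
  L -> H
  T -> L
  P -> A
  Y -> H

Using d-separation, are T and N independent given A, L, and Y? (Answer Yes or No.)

Enumerating the 6 paths from T to N and testing each for blocking by {A, L, Y}:
Path 1: T → H ← M ← N
  H is a collider here and neither H nor any of its descendants is conditioned on, so the collider stays closed — the path is blocked at H.
Path 2: T ← Y → H ← M ← N
  Y is a fork here and Y is conditioned on, so the path is blocked at Y.
Path 3: T ← Y → L → H ← M ← N
  Y is a fork here and Y is conditioned on, so the path is blocked at Y.
Path 4: T → L → H ← M ← N
  L is a chain here and L is conditioned on, so the path is blocked at L.
Path 5: T → L ← Y → H ← M ← N
  Y is a fork here and Y is conditioned on, so the path is blocked at Y.
Path 6: T → M ← N
  M is a collider here and neither M nor any of its descendants is conditioned on, so the collider stays closed — the path is blocked at M.
Every path is blocked, so T and N are d-separated given {A, L, Y}.

Yes — T and N are d-separated given {A, L, Y}.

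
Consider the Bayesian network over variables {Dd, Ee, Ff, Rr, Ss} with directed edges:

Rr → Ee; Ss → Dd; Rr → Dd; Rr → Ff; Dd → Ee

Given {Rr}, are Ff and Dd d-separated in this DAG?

There are 2 undirected paths between Ff and Dd; checking each against the conditioning set {Rr}:
Path 1: Ff ← Rr → Ee ← Dd
  Rr is a fork here and Rr is conditioned on, so the path is blocked at Rr.
Path 2: Ff ← Rr → Dd
  Rr is a fork here and Rr is conditioned on, so the path is blocked at Rr.
Every path is blocked, so Ff and Dd are d-separated given {Rr}.

Yes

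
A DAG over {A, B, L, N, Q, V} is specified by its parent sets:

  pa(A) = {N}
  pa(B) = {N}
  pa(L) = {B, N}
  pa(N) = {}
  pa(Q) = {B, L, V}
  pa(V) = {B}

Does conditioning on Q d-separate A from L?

4 paths connect A and L; each must be blocked for d-separation to hold:
Path 1: A ← N → B → V → Q ← L
  N is a fork and N is not conditioned on; B is a chain and B is not conditioned on; V is a chain and V is not conditioned on; Q is a collider and Q is conditioned on, which opens it — no node blocks this path, so it is active.
Path 2: A ← N → B → Q ← L
  N is a fork and N is not conditioned on; B is a chain and B is not conditioned on; Q is a collider and Q is conditioned on, which opens it — no node blocks this path, so it is active.
Path 3: A ← N → B → L
  N is a fork and N is not conditioned on; B is a chain and B is not conditioned on — no node blocks this path, so it is active.
Path 4: A ← N → L
  N is a fork and N is not conditioned on — no node blocks this path, so it is active.
Because an active path exists, A and L are not d-separated.

No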